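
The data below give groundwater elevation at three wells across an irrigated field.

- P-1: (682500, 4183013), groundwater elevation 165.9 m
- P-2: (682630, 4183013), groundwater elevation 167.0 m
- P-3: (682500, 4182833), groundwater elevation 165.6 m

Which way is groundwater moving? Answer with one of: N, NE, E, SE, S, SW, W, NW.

W

∂h/∂x = (167.0 − 165.9) / (682630 − 682500) = +0.008462
∂h/∂y = (165.6 − 165.9) / (4182833 − 4183013) = +0.001667
Flow = −∇h = (-0.008462 east, -0.001667 north), which points west.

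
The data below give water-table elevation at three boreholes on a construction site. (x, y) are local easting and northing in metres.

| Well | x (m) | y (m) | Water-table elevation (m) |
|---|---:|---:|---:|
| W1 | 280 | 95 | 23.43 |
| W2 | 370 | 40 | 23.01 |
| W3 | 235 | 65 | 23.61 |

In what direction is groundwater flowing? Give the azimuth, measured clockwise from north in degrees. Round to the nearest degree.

097°

Taking W1 as reference: W2−W1 = (90, -55, -0.42); W3−W1 = (-45, -30, +0.18).
Solve a·Δx + b·Δy = Δh: det = 90·(-30) − (-45)·(-55) = -5175.
∂h/∂x = [(-0.42)·(-30) − (+0.18)·(-55)] / -5175 = -0.004348
∂h/∂y = [90·(+0.18) − (-45)·(-0.42)] / -5175 = +0.0005217
Flow direction (−∇h) has components (+0.004348 E, -0.0005217 N).
Azimuth = atan2(E, N) = atan2(+0.004348, -0.0005217) = 96.8° ≈ 097°.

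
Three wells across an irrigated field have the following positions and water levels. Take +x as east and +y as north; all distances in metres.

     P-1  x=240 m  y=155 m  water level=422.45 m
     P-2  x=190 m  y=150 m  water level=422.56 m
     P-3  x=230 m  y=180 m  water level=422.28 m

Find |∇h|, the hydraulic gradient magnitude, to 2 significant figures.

0.0075

Taking P-1 as reference: P-2−P-1 = (-50, -5, +0.11); P-3−P-1 = (-10, 25, -0.17).
Solve a·Δx + b·Δy = Δh: det = (-50)·25 − (-10)·(-5) = -1300.
∂h/∂x = [(+0.11)·25 − (-0.17)·(-5)] / -1300 = -0.001462
∂h/∂y = [(-50)·(-0.17) − (-10)·(+0.11)] / -1300 = -0.007385
|∇h| = √(-0.001462² + -0.007385²) = 0.007528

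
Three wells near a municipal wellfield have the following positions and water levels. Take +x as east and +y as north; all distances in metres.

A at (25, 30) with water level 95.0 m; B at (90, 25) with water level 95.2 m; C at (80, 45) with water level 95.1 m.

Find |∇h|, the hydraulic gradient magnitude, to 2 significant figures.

0.0046

Taking A as reference: B−A = (65, -5, +0.2); C−A = (55, 15, +0.1).
Determinant of the coordinate differences = 65·15 − 55·(-5) = 1250.
∂h/∂x = [(+0.2)·15 − (+0.1)·(-5)] / 1250 = +0.002800
∂h/∂y = [65·(+0.1) − 55·(+0.2)] / 1250 = -0.003600
|∇h| = √(0.002800² + -0.003600²) = 0.004561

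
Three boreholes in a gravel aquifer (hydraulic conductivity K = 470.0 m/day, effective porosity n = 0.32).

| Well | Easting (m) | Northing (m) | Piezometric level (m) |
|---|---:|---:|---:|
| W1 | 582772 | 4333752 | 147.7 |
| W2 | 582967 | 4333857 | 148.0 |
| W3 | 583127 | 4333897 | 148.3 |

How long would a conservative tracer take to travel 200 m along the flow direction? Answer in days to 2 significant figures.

Differences from W1: to W2 (Δx, Δy, Δh) = (195, 105, +0.3); to W3 = (355, 145, +0.6).
Determinant of the coordinate differences = 195·145 − 355·105 = -9000.
∂h/∂x = [(+0.3)·145 − (+0.6)·105] / -9000 = +0.002167
∂h/∂y = [195·(+0.6) − 355·(+0.3)] / -9000 = -0.001167
|∇h| = √(0.002167² + -0.001167²) = 0.002461
Seepage velocity v = K·i/n = 470.0 × 0.002461 / 0.32 = 3.615 m/day.
t = 200 / 3.615 = 55.33 days.

55 days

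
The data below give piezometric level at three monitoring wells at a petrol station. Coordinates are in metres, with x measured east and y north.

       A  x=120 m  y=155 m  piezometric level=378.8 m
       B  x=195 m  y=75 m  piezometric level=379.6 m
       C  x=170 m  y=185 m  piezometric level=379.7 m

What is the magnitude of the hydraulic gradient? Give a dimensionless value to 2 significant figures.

Taking A as reference: B−A = (75, -80, +0.8); C−A = (50, 30, +0.9).
Solve a·Δx + b·Δy = Δh: det = 75·30 − 50·(-80) = 6250.
∂h/∂x = [(+0.8)·30 − (+0.9)·(-80)] / 6250 = +0.01536
∂h/∂y = [75·(+0.9) − 50·(+0.8)] / 6250 = +0.004400
|∇h| = √(0.01536² + 0.004400²) = 0.01598

0.016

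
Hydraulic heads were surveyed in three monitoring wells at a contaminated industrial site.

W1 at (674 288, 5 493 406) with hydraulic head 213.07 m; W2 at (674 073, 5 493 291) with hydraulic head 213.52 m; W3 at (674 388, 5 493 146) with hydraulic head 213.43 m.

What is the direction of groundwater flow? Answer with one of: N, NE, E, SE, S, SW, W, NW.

Taking W1 as reference: W2−W1 = (-215, -115, +0.45); W3−W1 = (100, -260, +0.36).
Solve a·Δx + b·Δy = Δh: det = (-215)·(-260) − 100·(-115) = 67400.
∂h/∂x = [(+0.45)·(-260) − (+0.36)·(-115)] / 67400 = -0.001122
∂h/∂y = [(-215)·(+0.36) − 100·(+0.45)] / 67400 = -0.001816
Flow = −∇h = (+0.001122 east, +0.001816 north), which points northeast.

NE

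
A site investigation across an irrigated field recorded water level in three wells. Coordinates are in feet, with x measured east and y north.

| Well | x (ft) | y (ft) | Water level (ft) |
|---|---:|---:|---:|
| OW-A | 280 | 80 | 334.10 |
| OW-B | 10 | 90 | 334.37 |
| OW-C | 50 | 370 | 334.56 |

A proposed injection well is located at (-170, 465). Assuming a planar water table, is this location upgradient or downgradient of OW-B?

upgradient

With h = a·x + b·y + c and OW-A as origin, the differences give:
  (-270)·a + 10·b = +0.27
  (-230)·a + 290·b = +0.46
Eliminate b (×290 and ×10, subtract): -76000·a = 73.700 → a = ∂h/∂x = -0.0009697
Back-substitute: b = ∂h/∂y = +0.0008171.
Head at (-170, 465) = 334.10 + (-0.0009697)·(-450) + (+0.0008171)·(385) = 334.85 ft.
That is higher than the 334.37 ft at OW-B, so the point is upgradient.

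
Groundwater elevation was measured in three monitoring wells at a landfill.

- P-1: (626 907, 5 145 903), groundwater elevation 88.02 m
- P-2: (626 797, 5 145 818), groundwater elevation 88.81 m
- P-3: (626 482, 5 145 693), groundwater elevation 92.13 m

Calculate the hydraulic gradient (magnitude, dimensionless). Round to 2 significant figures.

0.017

Differences from P-1: to P-2 (Δx, Δy, Δh) = (-110, -85, +0.79); to P-3 = (-425, -210, +4.11).
Determinant of the coordinate differences = (-110)·(-210) − (-425)·(-85) = -13025.
∂h/∂x = [(+0.79)·(-210) − (+4.11)·(-85)] / -13025 = -0.01408
∂h/∂y = [(-110)·(+4.11) − (-425)·(+0.79)] / -13025 = +0.008933
|∇h| = √(-0.01408² + 0.008933²) = 0.01667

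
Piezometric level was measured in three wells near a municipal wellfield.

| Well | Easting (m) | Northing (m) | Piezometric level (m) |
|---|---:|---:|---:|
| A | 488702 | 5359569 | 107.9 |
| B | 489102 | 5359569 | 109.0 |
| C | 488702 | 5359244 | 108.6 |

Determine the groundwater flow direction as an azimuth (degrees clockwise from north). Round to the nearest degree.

308°

∂h/∂x = (109.0 − 107.9) / (489102 − 488702) = +0.002750
∂h/∂y = (108.6 − 107.9) / (5359244 − 5359569) = -0.002154
Flow direction (−∇h) has components (-0.002750 E, +0.002154 N).
Azimuth = atan2(E, N) = atan2(-0.002750, +0.002154) = 308.1° ≈ 308°.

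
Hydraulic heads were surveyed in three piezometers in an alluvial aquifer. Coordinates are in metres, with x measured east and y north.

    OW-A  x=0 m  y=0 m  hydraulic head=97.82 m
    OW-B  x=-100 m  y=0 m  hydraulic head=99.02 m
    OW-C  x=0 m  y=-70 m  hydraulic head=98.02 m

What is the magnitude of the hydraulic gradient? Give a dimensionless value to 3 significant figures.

∂h/∂x = (99.02 − 97.82) / (-100 − 0) = -0.01200
∂h/∂y = (98.02 − 97.82) / (-70 − 0) = -0.002857
|∇h| = √(-0.01200² + -0.002857²) = 0.01234

0.0123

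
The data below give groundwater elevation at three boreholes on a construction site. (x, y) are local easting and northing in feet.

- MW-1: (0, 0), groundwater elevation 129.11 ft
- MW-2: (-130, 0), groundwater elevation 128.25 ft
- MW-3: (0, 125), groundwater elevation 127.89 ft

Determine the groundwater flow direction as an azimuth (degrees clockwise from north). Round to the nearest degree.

∂h/∂x = (128.25 − 129.11) / (-130 − 0) = +0.006615
∂h/∂y = (127.89 − 129.11) / (125 − 0) = -0.009760
Flow direction (−∇h) has components (-0.006615 E, +0.009760 N).
Azimuth = atan2(E, N) = atan2(-0.006615, +0.009760) = 325.9° ≈ 326°.

326°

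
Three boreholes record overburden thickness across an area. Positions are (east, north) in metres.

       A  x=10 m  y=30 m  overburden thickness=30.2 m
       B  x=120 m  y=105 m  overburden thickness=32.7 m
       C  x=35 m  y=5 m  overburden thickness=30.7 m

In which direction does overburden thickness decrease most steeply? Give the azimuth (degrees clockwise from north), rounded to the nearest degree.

Three-point gradient (reference A): Δ to B = (110, 75, +2.5), Δ to C = (25, -25, +0.5).
∂d/∂x = +0.02162, ∂d/∂y = +0.001622 (det = -4625).
Steepest decrease is along −∇f: components (-0.02162 E, -0.001622 N).
Azimuth = atan2(-0.02162, -0.001622) = 265.7° ≈ 266°.

266°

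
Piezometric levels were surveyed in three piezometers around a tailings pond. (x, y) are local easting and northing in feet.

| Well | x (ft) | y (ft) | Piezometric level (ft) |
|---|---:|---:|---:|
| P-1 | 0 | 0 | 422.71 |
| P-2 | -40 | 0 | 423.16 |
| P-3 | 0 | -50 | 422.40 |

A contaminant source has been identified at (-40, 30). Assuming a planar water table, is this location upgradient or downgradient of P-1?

upgradient

∂h/∂x = (423.16 − 422.71) / (-40 − 0) = -0.01125
∂h/∂y = (422.40 − 422.71) / (-50 − 0) = +0.006200
Head at (-40, 30) = 422.71 + (-0.01125)·(-40) + (+0.006200)·(30) = 423.35 ft.
That is higher than the 422.71 ft at P-1, so the point is upgradient.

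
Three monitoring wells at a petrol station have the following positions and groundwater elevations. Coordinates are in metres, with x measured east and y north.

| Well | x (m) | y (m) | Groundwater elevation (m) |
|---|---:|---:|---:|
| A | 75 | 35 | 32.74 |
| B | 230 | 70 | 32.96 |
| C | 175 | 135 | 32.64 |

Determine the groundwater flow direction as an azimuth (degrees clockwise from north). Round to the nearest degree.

326°

Taking A as reference: B−A = (155, 35, +0.22); C−A = (100, 100, -0.10).
Determinant of the coordinate differences = 155·100 − 100·35 = 12000.
∂h/∂x = [(+0.22)·100 − (-0.10)·35] / 12000 = +0.002125
∂h/∂y = [155·(-0.10) − 100·(+0.22)] / 12000 = -0.003125
Flow direction (−∇h) has components (-0.002125 E, +0.003125 N).
Azimuth = atan2(E, N) = atan2(-0.002125, +0.003125) = 325.8° ≈ 326°.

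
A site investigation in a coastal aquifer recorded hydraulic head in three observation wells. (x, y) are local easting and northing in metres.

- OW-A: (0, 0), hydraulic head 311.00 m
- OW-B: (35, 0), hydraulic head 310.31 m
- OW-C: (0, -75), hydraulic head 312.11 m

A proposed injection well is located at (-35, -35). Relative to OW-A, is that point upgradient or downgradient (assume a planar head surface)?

upgradient

∂h/∂x = (310.31 − 311.00) / (35 − 0) = -0.01971
∂h/∂y = (312.11 − 311.00) / (-75 − 0) = -0.01480
Head at (-35, -35) = 311.00 + (-0.01971)·(-35) + (-0.01480)·(-35) = 312.21 m.
That is higher than the 311.00 m at OW-A, so the point is upgradient.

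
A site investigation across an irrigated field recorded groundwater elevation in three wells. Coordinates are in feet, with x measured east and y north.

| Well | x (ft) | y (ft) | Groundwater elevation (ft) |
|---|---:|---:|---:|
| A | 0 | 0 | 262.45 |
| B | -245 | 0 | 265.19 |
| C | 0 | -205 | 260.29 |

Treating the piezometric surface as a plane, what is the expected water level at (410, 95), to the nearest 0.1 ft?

258.9 ft

∂h/∂x = (265.19 − 262.45) / (-245 − 0) = -0.01118
∂h/∂y = (260.29 − 262.45) / (-205 − 0) = +0.01054
h(410, 95) = 262.45 + (-0.01118)·(410) + (+0.01054)·(95) = 262.45 -4.585 +1.001 = 258.866 ft.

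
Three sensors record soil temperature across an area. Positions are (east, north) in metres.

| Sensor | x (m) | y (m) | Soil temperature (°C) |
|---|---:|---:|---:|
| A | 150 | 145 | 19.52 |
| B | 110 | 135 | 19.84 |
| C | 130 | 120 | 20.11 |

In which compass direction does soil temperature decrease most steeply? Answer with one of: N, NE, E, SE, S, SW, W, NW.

With T = a·x + b·y + c and A as origin, the differences give:
  (-40)·a + (-10)·b = +0.32
  (-20)·a + (-25)·b = +0.59
Eliminate b (×(-25) and ×(-10), subtract): 800·a = -2.100 → a = ∂T/∂x = -0.002625
Back-substitute: b = ∂T/∂y = -0.02150.
Steepest decrease is along −∇f = (+0.002625 E, +0.02150 N) → north.

N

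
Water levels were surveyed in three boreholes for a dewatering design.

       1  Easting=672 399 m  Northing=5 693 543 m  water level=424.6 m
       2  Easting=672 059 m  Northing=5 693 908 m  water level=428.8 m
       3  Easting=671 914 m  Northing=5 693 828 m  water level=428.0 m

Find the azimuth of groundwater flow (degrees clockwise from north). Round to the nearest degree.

177°

With h = a·x + b·y + c and 1 as origin, the differences give:
  (-340)·a + 365·b = +4.2
  (-485)·a + 285·b = +3.4
Eliminate b (×285 and ×365, subtract): 80125·a = -44.00 → a = ∂h/∂x = -0.0005491
Back-substitute: b = ∂h/∂y = +0.01100.
Flow direction (−∇h) has components (+0.0005491 E, -0.01100 N).
Azimuth = atan2(E, N) = atan2(+0.0005491, -0.01100) = 177.1° ≈ 177°.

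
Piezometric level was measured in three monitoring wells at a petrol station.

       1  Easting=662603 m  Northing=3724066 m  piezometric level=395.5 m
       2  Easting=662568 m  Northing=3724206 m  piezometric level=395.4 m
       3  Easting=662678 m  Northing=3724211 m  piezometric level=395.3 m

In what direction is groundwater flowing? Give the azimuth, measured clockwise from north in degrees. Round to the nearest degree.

043°

Differences from 1: to 2 (Δx, Δy, Δh) = (-35, 140, -0.1); to 3 = (75, 145, -0.2).
Determinant of the coordinate differences = (-35)·145 − 75·140 = -15575.
∂h/∂x = [(-0.1)·145 − (-0.2)·140] / -15575 = -0.0008668
∂h/∂y = [(-35)·(-0.2) − 75·(-0.1)] / -15575 = -0.0009310
Flow direction (−∇h) has components (+0.0008668 E, +0.0009310 N).
Azimuth = atan2(E, N) = atan2(+0.0008668, +0.0009310) = 43.0° ≈ 043°.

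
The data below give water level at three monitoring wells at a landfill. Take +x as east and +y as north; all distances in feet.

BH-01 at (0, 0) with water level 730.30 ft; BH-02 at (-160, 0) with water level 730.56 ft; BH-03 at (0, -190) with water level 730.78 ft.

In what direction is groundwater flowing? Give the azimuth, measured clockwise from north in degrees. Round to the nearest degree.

∂h/∂x = (730.56 − 730.30) / (-160 − 0) = -0.001625
∂h/∂y = (730.78 − 730.30) / (-190 − 0) = -0.002526
Flow direction (−∇h) has components (+0.001625 E, +0.002526 N).
Azimuth = atan2(E, N) = atan2(+0.001625, +0.002526) = 32.8° ≈ 033°.

033°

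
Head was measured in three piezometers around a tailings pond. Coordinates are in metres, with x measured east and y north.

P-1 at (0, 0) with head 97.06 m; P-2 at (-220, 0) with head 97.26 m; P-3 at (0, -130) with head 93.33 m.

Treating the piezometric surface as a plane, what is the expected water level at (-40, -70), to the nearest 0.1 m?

∂h/∂x = (97.26 − 97.06) / (-220 − 0) = -0.0009091
∂h/∂y = (93.33 − 97.06) / (-130 − 0) = +0.02869
h(-40, -70) = 97.06 + (-0.0009091)·(-40) + (+0.02869)·(-70) = 97.06 +0.036 -2.008 = 95.088 m.

95.1 m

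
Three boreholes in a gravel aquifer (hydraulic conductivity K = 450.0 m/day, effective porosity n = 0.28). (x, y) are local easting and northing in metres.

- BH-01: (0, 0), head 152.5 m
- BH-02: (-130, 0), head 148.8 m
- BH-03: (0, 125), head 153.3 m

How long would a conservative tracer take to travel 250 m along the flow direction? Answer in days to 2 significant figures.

5.3 days

∂h/∂x = (148.8 − 152.5) / (-130 − 0) = +0.02846
∂h/∂y = (153.3 − 152.5) / (125 − 0) = +0.006400
|∇h| = √(0.02846² + 0.006400²) = 0.02917
Seepage velocity v = K·i/n = 450.0 × 0.02917 / 0.28 = 46.88 m/day.
t = 250 / 46.88 = 5.333 days.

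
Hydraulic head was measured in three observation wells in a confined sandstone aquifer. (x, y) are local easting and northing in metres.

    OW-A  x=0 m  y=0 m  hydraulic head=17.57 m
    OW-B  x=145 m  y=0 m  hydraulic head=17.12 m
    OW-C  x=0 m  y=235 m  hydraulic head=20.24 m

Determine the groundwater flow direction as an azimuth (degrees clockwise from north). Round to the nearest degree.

∂h/∂x = (17.12 − 17.57) / (145 − 0) = -0.003103
∂h/∂y = (20.24 − 17.57) / (235 − 0) = +0.01136
Flow direction (−∇h) has components (+0.003103 E, -0.01136 N).
Azimuth = atan2(E, N) = atan2(+0.003103, -0.01136) = 164.7° ≈ 165°.

165°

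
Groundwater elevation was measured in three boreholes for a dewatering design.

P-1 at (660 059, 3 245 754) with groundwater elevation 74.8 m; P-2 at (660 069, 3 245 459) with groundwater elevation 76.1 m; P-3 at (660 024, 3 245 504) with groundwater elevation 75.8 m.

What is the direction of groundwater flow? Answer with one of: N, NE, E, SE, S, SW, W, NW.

Three-point gradient (reference P-1): Δ to P-2 = (10, -295, +1.3), Δ to P-3 = (-35, -250, +1.0).
∂h/∂x = +0.002339, ∂h/∂y = -0.004327 (det = -12825).
Flow = −∇h = (-0.002339 east, +0.004327 north), which points northwest.

NW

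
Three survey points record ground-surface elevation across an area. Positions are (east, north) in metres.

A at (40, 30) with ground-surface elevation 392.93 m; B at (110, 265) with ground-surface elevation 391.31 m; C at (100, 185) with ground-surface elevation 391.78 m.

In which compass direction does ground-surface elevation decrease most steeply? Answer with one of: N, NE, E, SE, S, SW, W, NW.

Differences from A: to B (Δx, Δy, Δh) = (70, 235, -1.62); to C = (60, 155, -1.15).
Solve a·Δx + b·Δy = Δz: det = 70·155 − 60·235 = -3250.
∂z/∂x = [(-1.62)·155 − (-1.15)·235] / -3250 = -0.005892
∂z/∂y = [70·(-1.15) − 60·(-1.62)] / -3250 = -0.005138
Steepest decrease is along −∇f = (+0.005892 E, +0.005138 N) → northeast.

NE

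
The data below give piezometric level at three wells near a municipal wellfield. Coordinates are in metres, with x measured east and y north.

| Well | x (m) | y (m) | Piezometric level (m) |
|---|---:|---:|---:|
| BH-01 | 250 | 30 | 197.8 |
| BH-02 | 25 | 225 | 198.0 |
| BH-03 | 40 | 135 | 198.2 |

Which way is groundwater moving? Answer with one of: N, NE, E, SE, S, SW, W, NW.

Taking BH-01 as reference: BH-02−BH-01 = (-225, 195, +0.2); BH-03−BH-01 = (-210, 105, +0.4).
Solve a·Δx + b·Δy = Δh: det = (-225)·105 − (-210)·195 = 17325.
∂h/∂x = [(+0.2)·105 − (+0.4)·195] / 17325 = -0.003290
∂h/∂y = [(-225)·(+0.4) − (-210)·(+0.2)] / 17325 = -0.002771
Flow = −∇h = (+0.003290 east, +0.002771 north), which points northeast.

NE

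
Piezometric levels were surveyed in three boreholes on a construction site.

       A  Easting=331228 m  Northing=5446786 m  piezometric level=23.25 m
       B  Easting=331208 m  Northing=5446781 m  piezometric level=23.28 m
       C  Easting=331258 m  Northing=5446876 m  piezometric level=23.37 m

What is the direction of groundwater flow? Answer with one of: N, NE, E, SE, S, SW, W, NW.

With h = a·x + b·y + c and A as origin, the differences give:
  (-20)·a + (-5)·b = +0.03
  30·a + 90·b = +0.12
Eliminate b (×90 and ×(-5), subtract): -1650·a = 3.300 → a = ∂h/∂x = -0.002000
Back-substitute: b = ∂h/∂y = +0.002000.
Flow = −∇h = (+0.002000 east, -0.002000 north), which points southeast.

SE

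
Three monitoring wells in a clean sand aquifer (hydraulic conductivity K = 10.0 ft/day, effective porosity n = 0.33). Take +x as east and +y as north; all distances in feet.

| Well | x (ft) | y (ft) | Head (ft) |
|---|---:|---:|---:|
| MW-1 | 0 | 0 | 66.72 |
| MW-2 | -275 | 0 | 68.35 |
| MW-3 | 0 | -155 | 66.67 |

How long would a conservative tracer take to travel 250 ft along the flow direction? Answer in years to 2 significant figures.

3.8 years

∂h/∂x = (68.35 − 66.72) / (-275 − 0) = -0.005927
∂h/∂y = (66.67 − 66.72) / (-155 − 0) = +0.0003226
|∇h| = √(-0.005927² + 0.0003226²) = 0.005936
Seepage velocity v = K·i/n = 10.0 × 0.005936 / 0.33 = 0.1799 ft/day.
t = 250 / 0.1799 = 1390 days = 3.81 years.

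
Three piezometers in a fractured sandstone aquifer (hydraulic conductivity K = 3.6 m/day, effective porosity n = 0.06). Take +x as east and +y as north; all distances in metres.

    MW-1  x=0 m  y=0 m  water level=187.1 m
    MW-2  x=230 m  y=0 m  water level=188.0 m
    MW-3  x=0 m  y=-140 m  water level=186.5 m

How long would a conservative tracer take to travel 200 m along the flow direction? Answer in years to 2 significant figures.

1.6 years

∂h/∂x = (188.0 − 187.1) / (230 − 0) = +0.003913
∂h/∂y = (186.5 − 187.1) / (-140 − 0) = +0.004286
|∇h| = √(0.003913² + 0.004286²) = 0.005804
Seepage velocity v = K·i/n = 3.6 × 0.005804 / 0.06 = 0.3482 m/day.
t = 200 / 0.3482 = 574.4 days = 1.57 years.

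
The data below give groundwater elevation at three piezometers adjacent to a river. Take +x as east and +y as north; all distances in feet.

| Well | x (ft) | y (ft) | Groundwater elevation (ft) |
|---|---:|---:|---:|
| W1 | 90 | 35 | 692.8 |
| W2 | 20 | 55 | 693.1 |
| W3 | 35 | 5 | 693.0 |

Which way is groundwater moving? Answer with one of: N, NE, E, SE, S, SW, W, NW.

E

Differences from W1: to W2 (Δx, Δy, Δh) = (-70, 20, +0.3); to W3 = (-55, -30, +0.2).
Determinant of the coordinate differences = (-70)·(-30) − (-55)·20 = 3200.
∂h/∂x = [(+0.3)·(-30) − (+0.2)·20] / 3200 = -0.004063
∂h/∂y = [(-70)·(+0.2) − (-55)·(+0.3)] / 3200 = +0.0007813
Flow = −∇h = (+0.004063 east, -0.0007813 north), which points east.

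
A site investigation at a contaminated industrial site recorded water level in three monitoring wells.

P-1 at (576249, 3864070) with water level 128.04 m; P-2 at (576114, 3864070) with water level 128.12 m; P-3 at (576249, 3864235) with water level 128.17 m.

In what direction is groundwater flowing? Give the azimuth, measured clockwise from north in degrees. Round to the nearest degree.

∂h/∂x = (128.12 − 128.04) / (576114 − 576249) = -0.0005926
∂h/∂y = (128.17 − 128.04) / (3864235 − 3864070) = +0.0007879
Flow direction (−∇h) has components (+0.0005926 E, -0.0007879 N).
Azimuth = atan2(E, N) = atan2(+0.0005926, -0.0007879) = 143.1° ≈ 143°.

143°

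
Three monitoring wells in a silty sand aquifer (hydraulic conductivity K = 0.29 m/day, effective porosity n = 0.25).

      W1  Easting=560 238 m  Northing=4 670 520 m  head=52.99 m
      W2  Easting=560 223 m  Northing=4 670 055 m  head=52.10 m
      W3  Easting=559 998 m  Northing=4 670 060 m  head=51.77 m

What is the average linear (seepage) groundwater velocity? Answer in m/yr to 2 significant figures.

1.0 m/yr

Taking W1 as reference: W2−W1 = (-15, -465, -0.89); W3−W1 = (-240, -460, -1.22).
Solve a·Δx + b·Δy = Δh: det = (-15)·(-460) − (-240)·(-465) = -104700.
∂h/∂x = [(-0.89)·(-460) − (-1.22)·(-465)] / -104700 = +0.001508
∂h/∂y = [(-15)·(-1.22) − (-240)·(-0.89)] / -104700 = +0.001865
|∇h| = √(0.001508² + 0.001865²) = 0.002398
Seepage velocity v = K·i/n = 0.29 × 0.002398 / 0.25 = 0.002782 m/day = 1.016 m/yr.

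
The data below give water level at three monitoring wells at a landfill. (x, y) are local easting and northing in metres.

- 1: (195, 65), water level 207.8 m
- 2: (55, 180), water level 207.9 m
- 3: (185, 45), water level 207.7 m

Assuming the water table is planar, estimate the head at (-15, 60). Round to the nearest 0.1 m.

Three-point gradient (reference 1): Δ to 2 = (-140, 115, +0.1), Δ to 3 = (-10, -20, -0.1).
∂h/∂x = +0.002405, ∂h/∂y = +0.003797 (det = 3950).
h(-15, 60) = 207.8 + (+0.002405)·(-210) + (+0.003797)·(-5) = 207.8 -0.505 -0.019 = 207.276 m.

207.3 m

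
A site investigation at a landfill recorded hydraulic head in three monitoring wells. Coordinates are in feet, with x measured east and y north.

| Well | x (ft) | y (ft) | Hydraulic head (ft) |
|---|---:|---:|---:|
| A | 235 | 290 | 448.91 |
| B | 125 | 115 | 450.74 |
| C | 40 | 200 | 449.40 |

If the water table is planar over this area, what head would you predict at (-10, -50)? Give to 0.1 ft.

452.4 ft

Taking A as reference: B−A = (-110, -175, +1.83); C−A = (-195, -90, +0.49).
Determinant of the coordinate differences = (-110)·(-90) − (-195)·(-175) = -24225.
∂h/∂x = [(+1.83)·(-90) − (+0.49)·(-175)] / -24225 = +0.003259
∂h/∂y = [(-110)·(+0.49) − (-195)·(+1.83)] / -24225 = -0.01251
h(-10, -50) = 448.91 + (+0.003259)·(-245) + (-0.01251)·(-340) = 448.91 -0.798 +4.252 = 452.363 ft.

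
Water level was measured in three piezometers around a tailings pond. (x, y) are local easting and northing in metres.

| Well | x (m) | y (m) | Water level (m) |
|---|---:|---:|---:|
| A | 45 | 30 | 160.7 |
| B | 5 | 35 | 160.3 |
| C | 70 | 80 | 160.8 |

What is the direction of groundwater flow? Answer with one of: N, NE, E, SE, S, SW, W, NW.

Taking A as reference: B−A = (-40, 5, -0.4); C−A = (25, 50, +0.1).
Determinant of the coordinate differences = (-40)·50 − 25·5 = -2125.
∂h/∂x = [(-0.4)·50 − (+0.1)·5] / -2125 = +0.009647
∂h/∂y = [(-40)·(+0.1) − 25·(-0.4)] / -2125 = -0.002824
Flow = −∇h = (-0.009647 east, +0.002824 north), which points west.

W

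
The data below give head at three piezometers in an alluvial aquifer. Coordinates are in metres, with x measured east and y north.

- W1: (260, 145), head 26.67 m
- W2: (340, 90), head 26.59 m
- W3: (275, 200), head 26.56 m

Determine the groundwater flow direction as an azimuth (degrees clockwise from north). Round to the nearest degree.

054°

Three-point gradient (reference W1): Δ to W2 = (80, -55, -0.08), Δ to W3 = (15, 55, -0.11).
∂h/∂x = -0.002000, ∂h/∂y = -0.001455 (det = 5225).
Flow direction (−∇h) has components (+0.002000 E, +0.001455 N).
Azimuth = atan2(E, N) = atan2(+0.002000, +0.001455) = 54.0° ≈ 054°.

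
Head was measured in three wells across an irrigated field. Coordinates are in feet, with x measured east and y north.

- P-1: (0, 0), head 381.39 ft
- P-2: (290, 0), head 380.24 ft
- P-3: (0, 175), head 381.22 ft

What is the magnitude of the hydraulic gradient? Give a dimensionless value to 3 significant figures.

∂h/∂x = (380.24 − 381.39) / (290 − 0) = -0.003966
∂h/∂y = (381.22 − 381.39) / (175 − 0) = -0.0009714
|∇h| = √(-0.003966² + -0.0009714²) = 0.004083

0.00408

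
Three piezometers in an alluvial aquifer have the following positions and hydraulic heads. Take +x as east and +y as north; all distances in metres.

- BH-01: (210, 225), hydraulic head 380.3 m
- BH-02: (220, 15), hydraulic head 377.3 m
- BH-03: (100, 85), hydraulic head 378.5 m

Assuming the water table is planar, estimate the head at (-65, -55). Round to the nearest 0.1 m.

Three-point gradient (reference BH-01): Δ to BH-02 = (10, -210, -3.0), Δ to BH-03 = (-110, -140, -1.8).
∂h/∂x = -0.001714, ∂h/∂y = +0.01420 (det = -24500).
h(-65, -55) = 380.3 + (-0.001714)·(-275) + (+0.01420)·(-280) = 380.3 +0.471 -3.977 = 376.794 m.

376.8 m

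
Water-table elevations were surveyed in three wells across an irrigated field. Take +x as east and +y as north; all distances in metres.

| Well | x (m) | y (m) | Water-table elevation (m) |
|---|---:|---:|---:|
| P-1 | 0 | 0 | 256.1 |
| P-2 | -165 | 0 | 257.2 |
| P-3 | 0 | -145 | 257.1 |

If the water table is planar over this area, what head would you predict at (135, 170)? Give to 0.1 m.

254.0 m

∂h/∂x = (257.2 − 256.1) / (-165 − 0) = -0.006667
∂h/∂y = (257.1 − 256.1) / (-145 − 0) = -0.006897
h(135, 170) = 256.1 + (-0.006667)·(135) + (-0.006897)·(170) = 256.1 -0.900 -1.172 = 254.028 m.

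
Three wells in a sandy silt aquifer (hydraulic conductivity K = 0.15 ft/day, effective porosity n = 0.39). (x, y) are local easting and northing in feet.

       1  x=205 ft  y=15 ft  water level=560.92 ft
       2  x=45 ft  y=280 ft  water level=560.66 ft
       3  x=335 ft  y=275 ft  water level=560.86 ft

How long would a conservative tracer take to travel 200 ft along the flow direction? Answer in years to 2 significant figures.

Three-point gradient (reference 1): Δ to 2 = (-160, 265, -0.26), Δ to 3 = (130, 260, -0.06).
∂h/∂x = +0.0006798, ∂h/∂y = -0.0005707 (det = -76050).
|∇h| = √(0.0006798² + -0.0005707²) = 0.0008876
Seepage velocity v = K·i/n = 0.15 × 0.0008876 / 0.39 = 0.0003414 ft/day.
t = 200 / 0.0003414 = 5.858e+05 days = 1.6e+03 years.

1600 years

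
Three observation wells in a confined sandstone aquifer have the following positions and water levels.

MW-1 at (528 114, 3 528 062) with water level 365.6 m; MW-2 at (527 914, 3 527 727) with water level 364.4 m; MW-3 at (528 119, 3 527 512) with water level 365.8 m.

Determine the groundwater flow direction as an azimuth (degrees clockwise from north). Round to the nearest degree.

273°

With h = a·x + b·y + c and MW-1 as origin, the differences give:
  (-200)·a + (-335)·b = -1.2
  5·a + (-550)·b = +0.2
Eliminate b (×(-550) and ×(-335), subtract): 111675·a = 727.00 → a = ∂h/∂x = +0.006510
Back-substitute: b = ∂h/∂y = -0.0003045.
Flow direction (−∇h) has components (-0.006510 E, +0.0003045 N).
Azimuth = atan2(E, N) = atan2(-0.006510, +0.0003045) = 272.7° ≈ 273°.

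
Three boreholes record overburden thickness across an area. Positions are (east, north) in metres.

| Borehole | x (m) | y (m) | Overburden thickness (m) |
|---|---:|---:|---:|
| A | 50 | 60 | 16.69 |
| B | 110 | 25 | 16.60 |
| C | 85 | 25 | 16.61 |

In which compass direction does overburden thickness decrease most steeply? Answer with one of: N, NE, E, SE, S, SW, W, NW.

Differences from A: to B (Δx, Δy, Δh) = (60, -35, -0.09); to C = (35, -35, -0.08).
Determinant of the coordinate differences = 60·(-35) − 35·(-35) = -875.
∂d/∂x = [(-0.09)·(-35) − (-0.08)·(-35)] / -875 = -0.0004000
∂d/∂y = [60·(-0.08) − 35·(-0.09)] / -875 = +0.001886
Steepest decrease is along −∇f = (+0.0004000 E, -0.001886 N) → south.

S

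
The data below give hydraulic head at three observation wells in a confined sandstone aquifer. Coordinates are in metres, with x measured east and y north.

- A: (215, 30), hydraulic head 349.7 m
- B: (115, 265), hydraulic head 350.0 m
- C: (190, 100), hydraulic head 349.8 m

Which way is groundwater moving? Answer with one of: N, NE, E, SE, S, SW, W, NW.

SW

Taking A as reference: B−A = (-100, 235, +0.3); C−A = (-25, 70, +0.1).
Determinant of the coordinate differences = (-100)·70 − (-25)·235 = -1125.
∂h/∂x = [(+0.3)·70 − (+0.1)·235] / -1125 = +0.002222
∂h/∂y = [(-100)·(+0.1) − (-25)·(+0.3)] / -1125 = +0.002222
Flow = −∇h = (-0.002222 east, -0.002222 north), which points southwest.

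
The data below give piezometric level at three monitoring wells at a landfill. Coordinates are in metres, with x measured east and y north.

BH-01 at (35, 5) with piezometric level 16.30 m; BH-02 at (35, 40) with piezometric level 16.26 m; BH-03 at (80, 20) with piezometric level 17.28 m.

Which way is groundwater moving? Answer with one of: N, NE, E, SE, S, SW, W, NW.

Taking BH-01 as reference: BH-02−BH-01 = (0, 35, -0.04); BH-03−BH-01 = (45, 15, +0.98).
Determinant of the coordinate differences = 0·15 − 45·35 = -1575.
∂h/∂x = [(-0.04)·15 − (+0.98)·35] / -1575 = +0.02216
∂h/∂y = [0·(+0.98) − 45·(-0.04)] / -1575 = -0.001143
Flow = −∇h = (-0.02216 east, +0.001143 north), which points west.

W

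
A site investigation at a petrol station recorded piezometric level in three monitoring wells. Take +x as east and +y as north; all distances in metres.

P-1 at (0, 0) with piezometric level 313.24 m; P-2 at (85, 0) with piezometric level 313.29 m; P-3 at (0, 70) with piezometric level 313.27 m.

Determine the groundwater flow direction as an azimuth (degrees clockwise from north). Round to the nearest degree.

∂h/∂x = (313.29 − 313.24) / (85 − 0) = +0.0005882
∂h/∂y = (313.27 − 313.24) / (70 − 0) = +0.0004286
Flow direction (−∇h) has components (-0.0005882 E, -0.0004286 N).
Azimuth = atan2(E, N) = atan2(-0.0005882, -0.0004286) = 233.9° ≈ 234°.

234°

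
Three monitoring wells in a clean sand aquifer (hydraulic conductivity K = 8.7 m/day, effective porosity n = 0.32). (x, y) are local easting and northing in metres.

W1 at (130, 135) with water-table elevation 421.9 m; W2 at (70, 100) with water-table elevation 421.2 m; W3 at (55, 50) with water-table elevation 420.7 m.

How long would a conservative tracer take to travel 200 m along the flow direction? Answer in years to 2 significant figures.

With h = a·x + b·y + c and W1 as origin, the differences give:
  (-60)·a + (-35)·b = -0.7
  (-75)·a + (-85)·b = -1.2
Eliminate b (×(-85) and ×(-35), subtract): 2475·a = 17.50 → a = ∂h/∂x = +0.007071
Back-substitute: b = ∂h/∂y = +0.007879.
|∇h| = √(0.007071² + 0.007879²) = 0.01059
Seepage velocity v = K·i/n = 8.7 × 0.01059 / 0.32 = 0.2879 m/day.
t = 200 / 0.2879 = 694.7 days = 1.9 years.

1.9 years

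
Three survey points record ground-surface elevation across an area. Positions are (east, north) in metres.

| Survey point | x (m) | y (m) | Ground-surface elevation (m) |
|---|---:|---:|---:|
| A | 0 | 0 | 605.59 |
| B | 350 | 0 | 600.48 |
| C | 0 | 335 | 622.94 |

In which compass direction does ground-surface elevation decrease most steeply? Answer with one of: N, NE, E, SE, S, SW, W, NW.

S

∂z/∂x = (600.48 − 605.59) / (350 − 0) = -0.01460
∂z/∂y = (622.94 − 605.59) / (335 − 0) = +0.05179
Steepest decrease is along −∇f = (+0.01460 E, -0.05179 N) → south.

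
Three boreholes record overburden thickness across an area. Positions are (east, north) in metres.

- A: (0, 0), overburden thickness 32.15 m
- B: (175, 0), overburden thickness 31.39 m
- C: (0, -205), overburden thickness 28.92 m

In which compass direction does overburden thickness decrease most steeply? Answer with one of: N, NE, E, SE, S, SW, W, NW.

∂d/∂x = (31.39 − 32.15) / (175 − 0) = -0.004343
∂d/∂y = (28.92 − 32.15) / (-205 − 0) = +0.01576
Steepest decrease is along −∇f = (+0.004343 E, -0.01576 N) → south.

S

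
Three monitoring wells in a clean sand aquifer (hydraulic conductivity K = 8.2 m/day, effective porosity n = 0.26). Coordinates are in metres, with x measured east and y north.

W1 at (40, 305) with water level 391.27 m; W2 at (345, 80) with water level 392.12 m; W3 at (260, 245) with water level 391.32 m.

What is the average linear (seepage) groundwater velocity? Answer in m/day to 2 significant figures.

Taking W1 as reference: W2−W1 = (305, -225, +0.85); W3−W1 = (220, -60, +0.05).
Determinant of the coordinate differences = 305·(-60) − 220·(-225) = 31200.
∂h/∂x = [(+0.85)·(-60) − (+0.05)·(-225)] / 31200 = -0.001274
∂h/∂y = [305·(+0.05) − 220·(+0.85)] / 31200 = -0.005505
|∇h| = √(-0.001274² + -0.005505²) = 0.00565
Seepage velocity v = K·i/n = 8.2 × 0.00565 / 0.26 = 0.1782 m/day.

0.18 m/day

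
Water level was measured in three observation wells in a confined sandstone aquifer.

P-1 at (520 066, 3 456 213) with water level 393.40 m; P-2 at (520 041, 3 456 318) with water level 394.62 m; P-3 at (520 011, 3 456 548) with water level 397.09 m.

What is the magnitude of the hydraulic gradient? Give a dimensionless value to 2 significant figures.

With h = a·x + b·y + c and P-1 as origin, the differences give:
  (-25)·a + 105·b = +1.22
  (-55)·a + 335·b = +3.69
Eliminate b (×335 and ×105, subtract): -2600·a = 21.250 → a = ∂h/∂x = -0.008173
Back-substitute: b = ∂h/∂y = +0.009673.
|∇h| = √(-0.008173² + 0.009673²) = 0.01266

0.013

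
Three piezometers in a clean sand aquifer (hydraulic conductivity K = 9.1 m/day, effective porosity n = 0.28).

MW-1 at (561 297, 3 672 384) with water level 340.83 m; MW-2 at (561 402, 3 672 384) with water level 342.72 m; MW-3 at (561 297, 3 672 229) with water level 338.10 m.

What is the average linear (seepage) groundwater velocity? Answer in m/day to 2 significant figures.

∂h/∂x = (342.72 − 340.83) / (561402 − 561297) = +0.01800
∂h/∂y = (338.10 − 340.83) / (3672229 − 3672384) = +0.01761
|∇h| = √(0.01800² + 0.01761²) = 0.02518
Seepage velocity v = K·i/n = 9.1 × 0.02518 / 0.28 = 0.8183 m/day.

0.82 m/day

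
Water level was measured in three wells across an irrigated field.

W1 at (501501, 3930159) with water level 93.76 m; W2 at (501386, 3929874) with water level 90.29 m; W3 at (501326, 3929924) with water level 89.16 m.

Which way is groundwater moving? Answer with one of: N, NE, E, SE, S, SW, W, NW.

W

With h = a·x + b·y + c and W1 as origin, the differences give:
  (-115)·a + (-285)·b = -3.47
  (-175)·a + (-235)·b = -4.60
Eliminate b (×(-235) and ×(-285), subtract): -22850·a = -495.550 → a = ∂h/∂x = +0.02169
Back-substitute: b = ∂h/∂y = +0.003425.
Flow = −∇h = (-0.02169 east, -0.003425 north), which points west.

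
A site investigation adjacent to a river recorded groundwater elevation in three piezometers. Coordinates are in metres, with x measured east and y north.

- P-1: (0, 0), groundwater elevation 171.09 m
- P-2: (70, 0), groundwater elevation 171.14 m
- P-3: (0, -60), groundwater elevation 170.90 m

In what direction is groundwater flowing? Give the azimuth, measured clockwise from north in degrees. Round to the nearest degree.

193°

∂h/∂x = (171.14 − 171.09) / (70 − 0) = +0.0007143
∂h/∂y = (170.90 − 171.09) / (-60 − 0) = +0.003167
Flow direction (−∇h) has components (-0.0007143 E, -0.003167 N).
Azimuth = atan2(E, N) = atan2(-0.0007143, -0.003167) = 192.7° ≈ 193°.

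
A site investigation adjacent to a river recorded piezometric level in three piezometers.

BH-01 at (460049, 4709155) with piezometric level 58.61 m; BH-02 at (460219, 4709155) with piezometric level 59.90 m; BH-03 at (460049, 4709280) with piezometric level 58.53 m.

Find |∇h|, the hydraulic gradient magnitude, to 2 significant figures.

0.0076

∂h/∂x = (59.90 − 58.61) / (460219 − 460049) = +0.007588
∂h/∂y = (58.53 − 58.61) / (4709280 − 4709155) = -0.0006400
|∇h| = √(0.007588² + -0.0006400²) = 0.007615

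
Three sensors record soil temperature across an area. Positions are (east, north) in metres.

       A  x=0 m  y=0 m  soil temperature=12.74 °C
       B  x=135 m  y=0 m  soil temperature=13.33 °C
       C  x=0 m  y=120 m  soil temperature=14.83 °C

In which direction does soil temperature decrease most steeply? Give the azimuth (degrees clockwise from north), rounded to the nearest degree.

194°

∂T/∂x = (13.33 − 12.74) / (135 − 0) = +0.004370
∂T/∂y = (14.83 − 12.74) / (120 − 0) = +0.01742
Steepest decrease is along −∇f: components (-0.004370 E, -0.01742 N).
Azimuth = atan2(-0.004370, -0.01742) = 194.1° ≈ 194°.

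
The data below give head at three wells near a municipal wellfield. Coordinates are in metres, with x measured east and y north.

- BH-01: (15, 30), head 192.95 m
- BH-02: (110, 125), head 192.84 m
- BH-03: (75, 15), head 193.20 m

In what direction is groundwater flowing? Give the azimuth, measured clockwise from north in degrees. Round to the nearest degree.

324°

With h = a·x + b·y + c and BH-01 as origin, the differences give:
  95·a + 95·b = -0.11
  60·a + (-15)·b = +0.25
Eliminate b (×(-15) and ×95, subtract): -7125·a = -22.100 → a = ∂h/∂x = +0.003102
Back-substitute: b = ∂h/∂y = -0.004260.
Flow direction (−∇h) has components (-0.003102 E, +0.004260 N).
Azimuth = atan2(E, N) = atan2(-0.003102, +0.004260) = 323.9° ≈ 324°.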